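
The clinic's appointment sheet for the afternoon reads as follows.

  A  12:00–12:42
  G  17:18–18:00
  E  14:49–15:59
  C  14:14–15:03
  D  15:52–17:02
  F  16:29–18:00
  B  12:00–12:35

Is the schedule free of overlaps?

No

Check each pair: they overlap iff neither finishes before the other starts.
Sorted by start: A, B, C, E, D, F, G.
B starts before A ends → A and B overlap.
That's a conflict, so the schedule is not conflict-free.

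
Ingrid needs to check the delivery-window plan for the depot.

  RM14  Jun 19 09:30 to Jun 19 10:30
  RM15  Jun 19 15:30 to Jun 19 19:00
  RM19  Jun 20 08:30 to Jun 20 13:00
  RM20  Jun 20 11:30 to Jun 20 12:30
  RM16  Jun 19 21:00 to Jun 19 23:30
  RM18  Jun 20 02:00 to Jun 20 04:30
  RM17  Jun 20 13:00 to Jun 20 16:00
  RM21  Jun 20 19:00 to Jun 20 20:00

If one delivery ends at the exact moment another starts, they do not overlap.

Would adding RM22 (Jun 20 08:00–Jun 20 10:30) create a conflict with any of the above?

Yes — it overlaps RM19

RM14: ends Jun 19 10:30 at or before RM22 starts Jun 20 08:00 → clear.
RM15: ends Jun 19 19:00 at or before RM22 starts Jun 20 08:00 → clear.
RM16: ends Jun 19 23:30 at or before RM22 starts Jun 20 08:00 → clear.
RM18: ends Jun 20 04:30 at or before RM22 starts Jun 20 08:00 → clear.
RM19: starts Jun 20 08:30 before RM22 ends Jun 20 10:30, and ends Jun 20 13:00 after RM22 starts Jun 20 08:00 → overlap.
RM20: starts Jun 20 11:30 at or after RM22 ends Jun 20 10:30 → clear.
RM17: starts Jun 20 13:00 at or after RM22 ends Jun 20 10:30 → clear.
RM21: starts Jun 20 19:00 at or after RM22 ends Jun 20 10:30 → clear.
RM22 overlaps RM19.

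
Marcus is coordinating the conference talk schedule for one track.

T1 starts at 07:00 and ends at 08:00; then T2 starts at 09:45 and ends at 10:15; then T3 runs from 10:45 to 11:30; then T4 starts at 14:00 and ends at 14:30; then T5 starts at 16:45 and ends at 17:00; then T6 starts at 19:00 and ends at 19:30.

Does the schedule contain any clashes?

No

Sorted by start: T1, T2, T3, T4, T5, T6.
T2 starts after T1 ends — done with T1.
T3 starts after T2 ends — done with T2.
T4 starts after T3 ends — done with T3.
T5 starts after T4 ends — done with T4.
T6 starts after T5 ends.
Every pair is clear; the schedule has no overlaps.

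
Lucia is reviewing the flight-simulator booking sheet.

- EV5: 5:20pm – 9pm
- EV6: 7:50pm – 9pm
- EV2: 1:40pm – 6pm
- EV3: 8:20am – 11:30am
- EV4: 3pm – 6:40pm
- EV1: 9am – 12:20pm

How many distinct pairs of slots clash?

5

Two intervals overlap when each starts before the other ends.
Sorted by start: EV3, EV1, EV2, EV4, EV5, EV6.
EV1 starts before EV3 ends → EV3 and EV1 overlap.
EV2 starts after EV3 ends; EV3 is clear from here.
EV2 starts after EV1 ends; EV1 is clear from here.
EV4 starts before EV2 ends → EV2 and EV4 overlap.
EV5 starts before EV2 ends → EV2 and EV5 overlap.
EV6 starts after EV2 ends.
EV5 starts before EV4 ends → EV4 and EV5 overlap.
EV6 starts after EV4 ends.
EV6 starts before EV5 ends → EV5 and EV6 overlap.
Overlapping pairs: EV1 & EV3, EV2 & EV4, EV2 & EV5, EV4 & EV5, EV5 & EV6 — 5 in total.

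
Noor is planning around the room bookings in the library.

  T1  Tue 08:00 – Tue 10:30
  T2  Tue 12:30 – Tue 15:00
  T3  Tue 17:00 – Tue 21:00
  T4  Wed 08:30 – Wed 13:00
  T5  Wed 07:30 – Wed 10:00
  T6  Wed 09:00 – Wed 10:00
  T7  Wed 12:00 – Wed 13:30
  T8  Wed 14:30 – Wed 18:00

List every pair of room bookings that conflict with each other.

Two intervals overlap when each starts before the other ends.
Sorted by start: T1, T2, T3, T5, T4, T6, T7, T8.
T2 starts after T1 ends, so nothing later overlaps T1 either.
T3 starts after T2 ends, so nothing later overlaps T2 either.
T5 starts after T3 ends, so nothing later overlaps T3 either.
T4 starts before T5 ends → T5 and T4 overlap.
T6 starts before T5 ends → T5 and T6 overlap.
T7 starts after T5 ends, so nothing later overlaps T5 either.
T6 starts before T4 ends → T4 and T6 overlap.
T7 starts before T4 ends → T4 and T7 overlap.
T8 starts after T4 ends.
T7 starts after T6 ends, so nothing later overlaps T6 either.
T8 starts after T7 ends.

T4 & T5, T4 & T6, T4 & T7, T5 & T6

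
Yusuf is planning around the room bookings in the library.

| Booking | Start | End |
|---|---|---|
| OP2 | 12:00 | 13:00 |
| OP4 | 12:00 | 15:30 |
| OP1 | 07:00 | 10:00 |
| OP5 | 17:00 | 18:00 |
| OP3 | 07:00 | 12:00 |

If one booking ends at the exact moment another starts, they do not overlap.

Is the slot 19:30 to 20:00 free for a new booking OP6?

OP1: ends 10:00 at or before OP6 starts 19:30 → clear.
OP3: ends 12:00 at or before OP6 starts 19:30 → clear.
OP2: ends 13:00 at or before OP6 starts 19:30 → clear.
OP4: ends 15:30 at or before OP6 starts 19:30 → clear.
OP5: ends 18:00 at or before OP6 starts 19:30 → clear.

Yes — the slot is free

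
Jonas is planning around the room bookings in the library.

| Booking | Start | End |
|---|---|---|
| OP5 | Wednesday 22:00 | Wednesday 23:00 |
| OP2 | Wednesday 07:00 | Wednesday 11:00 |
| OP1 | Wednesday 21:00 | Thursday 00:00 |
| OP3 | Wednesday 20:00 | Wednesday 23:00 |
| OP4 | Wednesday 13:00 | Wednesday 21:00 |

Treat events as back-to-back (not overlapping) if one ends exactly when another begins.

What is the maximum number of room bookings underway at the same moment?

Walk through starts and ends in time order (an end at T is processed before a start at T):
Wednesday 07:00 start OP2 → 1
Wednesday 11:00 end OP2 → 0
Wednesday 13:00 start OP4 → 1
Wednesday 20:00 start OP3 → 2
Wednesday 21:00 end OP4 → 1
Wednesday 21:00 start OP1 → 2
Wednesday 22:00 start OP5 → 3
Wednesday 23:00 end OP3 → 2
Wednesday 23:00 end OP5 → 1
Thursday 00:00 end OP1 → 0
Peak is 3, at Wednesday 22:00 (OP1, OP3, OP5).

3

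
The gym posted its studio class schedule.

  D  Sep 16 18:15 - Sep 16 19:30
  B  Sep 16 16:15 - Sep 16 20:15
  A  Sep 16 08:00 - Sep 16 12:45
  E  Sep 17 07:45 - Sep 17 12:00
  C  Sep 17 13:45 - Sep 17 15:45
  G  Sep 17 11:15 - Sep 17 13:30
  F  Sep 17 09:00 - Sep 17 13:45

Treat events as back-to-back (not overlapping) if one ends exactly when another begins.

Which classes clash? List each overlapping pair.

B & D, E & F, E & G, F & G

Sorted by start: A, B, D, E, F, G, C.
B starts after A ends, so nothing later overlaps A either.
D starts before B ends → B and D overlap.
E starts after B ends, so nothing later overlaps B either.
E starts after D ends, so nothing later overlaps D either.
F starts before E ends → E and F overlap.
G starts before E ends → E and G overlap.
C starts after E ends.
G starts before F ends → F and G overlap.
C starts exactly when F ends (back-to-back, no overlap).
C starts after G ends.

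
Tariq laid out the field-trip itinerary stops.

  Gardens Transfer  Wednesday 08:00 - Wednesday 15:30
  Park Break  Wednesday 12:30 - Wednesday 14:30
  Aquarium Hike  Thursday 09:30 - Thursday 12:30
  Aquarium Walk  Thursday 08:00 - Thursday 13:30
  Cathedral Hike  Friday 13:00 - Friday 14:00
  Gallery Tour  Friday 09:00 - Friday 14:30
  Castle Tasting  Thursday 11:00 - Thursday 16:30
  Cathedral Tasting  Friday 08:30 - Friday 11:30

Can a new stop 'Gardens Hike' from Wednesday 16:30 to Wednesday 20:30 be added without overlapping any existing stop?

Yes — the slot is free

Gardens Transfer: ends Wednesday 15:30 at or before Gardens Hike starts Wednesday 16:30 → clear.
Park Break: ends Wednesday 14:30 at or before Gardens Hike starts Wednesday 16:30 → clear.
Aquarium Walk: starts Thursday 08:00 at or after Gardens Hike ends Wednesday 20:30 → clear.
Aquarium Hike: starts Thursday 09:30 at or after Gardens Hike ends Wednesday 20:30 → clear.
Castle Tasting: starts Thursday 11:00 at or after Gardens Hike ends Wednesday 20:30 → clear.
Cathedral Tasting: starts Friday 08:30 at or after Gardens Hike ends Wednesday 20:30 → clear.
Gallery Tour: starts Friday 09:00 at or after Gardens Hike ends Wednesday 20:30 → clear.
Cathedral Hike: starts Friday 13:00 at or after Gardens Hike ends Wednesday 20:30 → clear.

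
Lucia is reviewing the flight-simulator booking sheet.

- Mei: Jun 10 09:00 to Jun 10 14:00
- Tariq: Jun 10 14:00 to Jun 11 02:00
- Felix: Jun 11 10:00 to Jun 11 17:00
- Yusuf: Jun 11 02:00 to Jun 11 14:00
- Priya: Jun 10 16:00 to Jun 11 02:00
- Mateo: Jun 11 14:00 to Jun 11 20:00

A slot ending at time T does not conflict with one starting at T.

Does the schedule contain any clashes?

Yes

Sorted by start: Mei, Tariq, Priya, Yusuf, Felix, Mateo.
Tariq starts exactly when Mei ends (back-to-back, no overlap); Mei is clear from here.
Priya starts before Tariq ends → Tariq and Priya overlap.
That's a conflict, so the schedule is not conflict-free.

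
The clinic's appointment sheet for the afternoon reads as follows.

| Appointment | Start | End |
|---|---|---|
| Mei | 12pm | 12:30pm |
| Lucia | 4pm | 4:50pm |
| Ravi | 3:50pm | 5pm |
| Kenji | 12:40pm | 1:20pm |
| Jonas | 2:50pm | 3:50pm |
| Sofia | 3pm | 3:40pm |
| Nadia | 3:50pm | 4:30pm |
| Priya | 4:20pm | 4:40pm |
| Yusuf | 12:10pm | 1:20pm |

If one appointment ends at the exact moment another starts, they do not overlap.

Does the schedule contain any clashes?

Yes

Sorted by start: Mei, Yusuf, Kenji, Jonas, Sofia, Nadia, Ravi, Lucia, Priya.
Yusuf starts before Mei ends → Mei and Yusuf overlap.
That's a conflict, so the schedule is not conflict-free.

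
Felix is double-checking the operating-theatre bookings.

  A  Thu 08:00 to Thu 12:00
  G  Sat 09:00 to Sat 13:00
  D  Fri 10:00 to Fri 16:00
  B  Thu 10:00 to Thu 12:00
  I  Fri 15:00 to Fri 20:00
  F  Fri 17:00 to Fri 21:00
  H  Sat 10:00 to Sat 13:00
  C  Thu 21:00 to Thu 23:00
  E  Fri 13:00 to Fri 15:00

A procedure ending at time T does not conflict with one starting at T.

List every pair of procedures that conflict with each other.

Sorted by start: A, B, C, D, E, I, F, G, H.
B starts before A ends → A and B overlap.
C starts after A ends; A is clear from here.
C starts after B ends; B is clear from here.
D starts after C ends; C is clear from here.
E starts before D ends → D and E overlap.
I starts before D ends → D and I overlap.
F starts after D ends; D is clear from here.
I starts exactly when E ends (back-to-back, no overlap); E is clear from here.
F starts before I ends → I and F overlap.
G starts after I ends; I is clear from here.
G starts after F ends; F is clear from here.
H starts before G ends → G and H overlap.

A & B, D & E, D & I, F & I, G & H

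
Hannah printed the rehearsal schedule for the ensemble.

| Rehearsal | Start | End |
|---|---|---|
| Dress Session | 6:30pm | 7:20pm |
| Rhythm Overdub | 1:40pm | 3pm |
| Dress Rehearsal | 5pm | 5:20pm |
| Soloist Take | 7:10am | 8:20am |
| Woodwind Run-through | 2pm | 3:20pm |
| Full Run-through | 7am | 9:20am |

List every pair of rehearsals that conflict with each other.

Two intervals overlap when each starts before the other ends.
Sorted by start: Full Run-through, Soloist Take, Rhythm Overdub, Woodwind Run-through, Dress Rehearsal, Dress Session.
Soloist Take starts before Full Run-through ends → Full Run-through and Soloist Take overlap.
Rhythm Overdub starts after Full Run-through ends; Full Run-through is clear from here.
Rhythm Overdub starts after Soloist Take ends; Soloist Take is clear from here.
Woodwind Run-through starts before Rhythm Overdub ends → Rhythm Overdub and Woodwind Run-through overlap.
Dress Rehearsal starts after Rhythm Overdub ends; Rhythm Overdub is clear from here.
Dress Rehearsal starts after Woodwind Run-through ends; Woodwind Run-through is clear from here.
Dress Session starts after Dress Rehearsal ends.

Full Run-through & Soloist Take, Rhythm Overdub & Woodwind Run-through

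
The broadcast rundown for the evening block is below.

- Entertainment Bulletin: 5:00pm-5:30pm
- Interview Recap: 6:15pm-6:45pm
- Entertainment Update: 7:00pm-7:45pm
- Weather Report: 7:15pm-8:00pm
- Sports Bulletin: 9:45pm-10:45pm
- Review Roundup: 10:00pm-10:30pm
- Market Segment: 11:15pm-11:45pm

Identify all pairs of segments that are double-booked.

Two intervals overlap when each starts before the other ends.
Sorted by start: Entertainment Bulletin, Interview Recap, Entertainment Update, Weather Report, Sports Bulletin, Review Roundup, Market Segment.
Interview Recap starts after Entertainment Bulletin ends; Entertainment Bulletin is clear from here.
Entertainment Update starts after Interview Recap ends; Interview Recap is clear from here.
Weather Report starts before Entertainment Update ends → Entertainment Update and Weather Report overlap.
Sports Bulletin starts after Entertainment Update ends; Entertainment Update is clear from here.
Sports Bulletin starts after Weather Report ends; Weather Report is clear from here.
Review Roundup starts before Sports Bulletin ends → Sports Bulletin and Review Roundup overlap.
Market Segment starts after Sports Bulletin ends.
Market Segment starts after Review Roundup ends.

Entertainment Update & Weather Report, Review Roundup & Sports Bulletin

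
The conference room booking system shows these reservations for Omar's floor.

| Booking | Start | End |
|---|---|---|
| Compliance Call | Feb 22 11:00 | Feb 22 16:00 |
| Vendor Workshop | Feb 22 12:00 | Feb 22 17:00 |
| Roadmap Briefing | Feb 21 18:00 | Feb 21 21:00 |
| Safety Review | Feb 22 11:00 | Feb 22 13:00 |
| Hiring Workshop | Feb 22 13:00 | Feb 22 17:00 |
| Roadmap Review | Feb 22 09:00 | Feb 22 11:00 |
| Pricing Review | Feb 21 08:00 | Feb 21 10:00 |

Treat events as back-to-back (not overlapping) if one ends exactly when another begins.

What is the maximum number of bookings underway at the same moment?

3

Walk through starts and ends in time order (an end at T is processed before a start at T):
Feb 21 08:00 start Pricing Review → 1
Feb 21 10:00 end Pricing Review → 0
Feb 21 18:00 start Roadmap Briefing → 1
Feb 21 21:00 end Roadmap Briefing → 0
Feb 22 09:00 start Roadmap Review → 1
Feb 22 11:00 end Roadmap Review → 0
Feb 22 11:00 start Compliance Call → 1
Feb 22 11:00 start Safety Review → 2
Feb 22 12:00 start Vendor Workshop → 3
Feb 22 13:00 end Safety Review → 2
Feb 22 13:00 start Hiring Workshop → 3
Feb 22 16:00 end Compliance Call → 2
Feb 22 17:00 end Hiring Workshop → 1
Feb 22 17:00 end Vendor Workshop → 0
Peak is 3, at Feb 22 12:00 (Compliance Call, Safety Review, Vendor Workshop).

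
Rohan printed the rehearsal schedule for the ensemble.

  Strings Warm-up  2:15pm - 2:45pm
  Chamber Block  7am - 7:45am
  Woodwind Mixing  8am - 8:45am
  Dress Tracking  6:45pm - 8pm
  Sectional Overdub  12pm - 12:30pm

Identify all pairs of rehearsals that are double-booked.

no conflicts

Sorted by start: Chamber Block, Woodwind Mixing, Sectional Overdub, Strings Warm-up, Dress Tracking.
Woodwind Mixing starts after Chamber Block ends; Chamber Block is clear from here.
Sectional Overdub starts after Woodwind Mixing ends; Woodwind Mixing is clear from here.
Strings Warm-up starts after Sectional Overdub ends; Sectional Overdub is clear from here.
Dress Tracking starts after Strings Warm-up ends.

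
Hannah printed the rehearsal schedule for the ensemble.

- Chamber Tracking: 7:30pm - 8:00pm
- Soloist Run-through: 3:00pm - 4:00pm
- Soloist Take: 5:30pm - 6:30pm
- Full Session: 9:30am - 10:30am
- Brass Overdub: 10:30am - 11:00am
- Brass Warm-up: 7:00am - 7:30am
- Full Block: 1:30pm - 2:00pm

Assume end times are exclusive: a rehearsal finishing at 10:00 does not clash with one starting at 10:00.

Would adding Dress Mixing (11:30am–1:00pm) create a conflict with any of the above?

Brass Warm-up: ends 7:30am at or before Dress Mixing starts 11:30am → clear.
Full Session: ends 10:30am at or before Dress Mixing starts 11:30am → clear.
Brass Overdub: ends 11:00am at or before Dress Mixing starts 11:30am → clear.
Full Block: starts 1:30pm at or after Dress Mixing ends 1:00pm → clear.
Soloist Run-through: starts 3:00pm at or after Dress Mixing ends 1:00pm → clear.
Soloist Take: starts 5:30pm at or after Dress Mixing ends 1:00pm → clear.
Chamber Tracking: starts 7:30pm at or after Dress Mixing ends 1:00pm → clear.

No — it doesn't clash with anything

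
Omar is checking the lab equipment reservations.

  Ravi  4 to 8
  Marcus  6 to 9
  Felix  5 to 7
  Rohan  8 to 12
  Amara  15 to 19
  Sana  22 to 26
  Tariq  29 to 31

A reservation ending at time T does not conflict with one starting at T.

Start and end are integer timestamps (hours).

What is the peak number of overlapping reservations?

3

Sweep the timeline, counting +1 at each start and −1 at each end (ends before starts at a tie):
4 start Ravi → 1
5 start Felix → 2
6 start Marcus → 3
7 end Felix → 2
8 end Ravi → 1
8 start Rohan → 2
9 end Marcus → 1
12 end Rohan → 0
15 start Amara → 1
19 end Amara → 0
22 start Sana → 1
26 end Sana → 0
29 start Tariq → 1
31 end Tariq → 0
Peak is 3, at 6 (Felix, Marcus, Ravi).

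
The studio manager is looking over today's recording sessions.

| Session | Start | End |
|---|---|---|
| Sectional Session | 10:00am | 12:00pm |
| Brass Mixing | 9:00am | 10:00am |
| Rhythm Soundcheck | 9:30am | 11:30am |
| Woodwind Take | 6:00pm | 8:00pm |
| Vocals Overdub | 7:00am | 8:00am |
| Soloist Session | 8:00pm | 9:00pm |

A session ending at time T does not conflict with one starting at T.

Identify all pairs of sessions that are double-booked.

Sorted by start: Vocals Overdub, Brass Mixing, Rhythm Soundcheck, Sectional Session, Woodwind Take, Soloist Session.
Brass Mixing starts after Vocals Overdub ends, so Vocals Overdub has no further overlaps.
Rhythm Soundcheck starts before Brass Mixing ends → Brass Mixing and Rhythm Soundcheck overlap.
Sectional Session starts exactly when Brass Mixing ends (back-to-back, no overlap), so Brass Mixing has no further overlaps.
Sectional Session starts before Rhythm Soundcheck ends → Rhythm Soundcheck and Sectional Session overlap.
Woodwind Take starts after Rhythm Soundcheck ends, so Rhythm Soundcheck has no further overlaps.
Woodwind Take starts after Sectional Session ends, so Sectional Session has no further overlaps.
Soloist Session starts exactly when Woodwind Take ends (back-to-back, no overlap).

Brass Mixing & Rhythm Soundcheck, Rhythm Soundcheck & Sectional Session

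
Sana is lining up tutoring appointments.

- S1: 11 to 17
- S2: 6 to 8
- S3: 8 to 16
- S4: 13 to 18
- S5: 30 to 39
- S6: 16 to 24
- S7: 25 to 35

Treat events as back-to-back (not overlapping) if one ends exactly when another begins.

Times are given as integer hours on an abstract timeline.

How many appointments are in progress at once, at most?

3

Walk through starts and ends in time order (an end at T is processed before a start at T):
6 start S2 → 1
8 end S2 → 0
8 start S3 → 1
11 start S1 → 2
13 start S4 → 3
16 end S3 → 2
16 start S6 → 3
17 end S1 → 2
18 end S4 → 1
24 end S6 → 0
25 start S7 → 1
30 start S5 → 2
35 end S7 → 1
39 end S5 → 0
Peak is 3, at 13 (S1, S3, S4).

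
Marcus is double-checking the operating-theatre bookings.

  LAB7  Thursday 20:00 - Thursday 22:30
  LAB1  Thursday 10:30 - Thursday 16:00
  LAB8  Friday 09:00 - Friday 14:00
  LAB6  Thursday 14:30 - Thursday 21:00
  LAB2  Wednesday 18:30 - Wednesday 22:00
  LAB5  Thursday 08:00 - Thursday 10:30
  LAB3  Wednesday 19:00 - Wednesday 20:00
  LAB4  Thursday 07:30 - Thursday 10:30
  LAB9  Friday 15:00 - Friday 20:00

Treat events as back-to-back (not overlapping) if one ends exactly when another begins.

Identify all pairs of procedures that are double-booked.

Check each pair: they overlap iff neither finishes before the other starts.
Sorted by start: LAB2, LAB3, LAB4, LAB5, LAB1, LAB6, LAB7, LAB8, LAB9.
LAB3 starts before LAB2 ends → LAB2 and LAB3 overlap.
LAB4 starts after LAB2 ends, so nothing later overlaps LAB2 either.
LAB4 starts after LAB3 ends, so nothing later overlaps LAB3 either.
LAB5 starts before LAB4 ends → LAB4 and LAB5 overlap.
LAB1 starts exactly when LAB4 ends (back-to-back, no overlap), so nothing later overlaps LAB4 either.
LAB1 starts exactly when LAB5 ends (back-to-back, no overlap), so nothing later overlaps LAB5 either.
LAB6 starts before LAB1 ends → LAB1 and LAB6 overlap.
LAB7 starts after LAB1 ends, so nothing later overlaps LAB1 either.
LAB7 starts before LAB6 ends → LAB6 and LAB7 overlap.
LAB8 starts after LAB6 ends, so nothing later overlaps LAB6 either.
LAB8 starts after LAB7 ends, so nothing later overlaps LAB7 either.
LAB9 starts after LAB8 ends.

LAB1 & LAB6, LAB2 & LAB3, LAB4 & LAB5, LAB6 & LAB7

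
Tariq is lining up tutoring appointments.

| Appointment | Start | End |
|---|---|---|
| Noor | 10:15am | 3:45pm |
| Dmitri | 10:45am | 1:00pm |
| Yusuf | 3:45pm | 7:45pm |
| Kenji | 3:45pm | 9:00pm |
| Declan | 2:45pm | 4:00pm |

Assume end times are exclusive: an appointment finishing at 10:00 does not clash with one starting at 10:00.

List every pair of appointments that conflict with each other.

Declan & Kenji, Declan & Noor, Declan & Yusuf, Dmitri & Noor, Kenji & Yusuf

Sorted by start: Noor, Dmitri, Declan, Yusuf, Kenji.
Dmitri starts before Noor ends → Noor and Dmitri overlap.
Declan starts before Noor ends → Noor and Declan overlap.
Yusuf starts exactly when Noor ends (back-to-back, no overlap); Noor is clear from here.
Declan starts after Dmitri ends; Dmitri is clear from here.
Yusuf starts before Declan ends → Declan and Yusuf overlap.
Kenji starts before Declan ends → Declan and Kenji overlap.
Kenji starts before Yusuf ends → Yusuf and Kenji overlap.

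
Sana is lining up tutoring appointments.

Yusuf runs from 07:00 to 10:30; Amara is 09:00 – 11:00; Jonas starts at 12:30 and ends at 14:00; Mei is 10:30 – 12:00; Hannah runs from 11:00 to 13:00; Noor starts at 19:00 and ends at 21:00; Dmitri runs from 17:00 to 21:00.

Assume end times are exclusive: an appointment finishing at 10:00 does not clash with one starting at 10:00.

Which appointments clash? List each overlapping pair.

Amara & Mei, Amara & Yusuf, Dmitri & Noor, Hannah & Jonas, Hannah & Mei

Sorted by start: Yusuf, Amara, Mei, Hannah, Jonas, Dmitri, Noor.
Amara starts before Yusuf ends → Yusuf and Amara overlap.
Mei starts exactly when Yusuf ends (back-to-back, no overlap) — done with Yusuf.
Mei starts before Amara ends → Amara and Mei overlap.
Hannah starts exactly when Amara ends (back-to-back, no overlap) — done with Amara.
Hannah starts before Mei ends → Mei and Hannah overlap.
Jonas starts after Mei ends — done with Mei.
Jonas starts before Hannah ends → Hannah and Jonas overlap.
Dmitri starts after Hannah ends — done with Hannah.
Dmitri starts after Jonas ends — done with Jonas.
Noor starts before Dmitri ends → Dmitri and Noor overlap.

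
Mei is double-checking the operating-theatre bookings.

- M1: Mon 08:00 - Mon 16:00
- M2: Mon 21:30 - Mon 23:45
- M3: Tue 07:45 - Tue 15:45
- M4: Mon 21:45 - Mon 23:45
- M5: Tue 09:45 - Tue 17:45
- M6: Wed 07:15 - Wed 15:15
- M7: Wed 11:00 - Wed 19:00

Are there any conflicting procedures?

Sorted by start: M1, M2, M4, M3, M5, M6, M7.
M2 starts after M1 ends — done with M1.
M4 starts before M2 ends → M2 and M4 overlap.
That's a conflict, so the schedule is not conflict-free.

Yes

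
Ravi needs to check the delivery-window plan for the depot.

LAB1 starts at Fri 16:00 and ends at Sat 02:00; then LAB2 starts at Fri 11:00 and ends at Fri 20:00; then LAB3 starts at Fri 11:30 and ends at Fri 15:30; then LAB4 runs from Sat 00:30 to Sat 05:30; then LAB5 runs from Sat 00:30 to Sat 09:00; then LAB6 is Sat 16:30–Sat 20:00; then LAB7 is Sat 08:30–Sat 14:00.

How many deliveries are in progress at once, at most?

Sweep the timeline, counting +1 at each start and −1 at each end (ends before starts at a tie):
Fri 11:00 start LAB2 → 1
Fri 11:30 start LAB3 → 2
Fri 15:30 end LAB3 → 1
Fri 16:00 start LAB1 → 2
Fri 20:00 end LAB2 → 1
Sat 00:30 start LAB4 → 2
Sat 00:30 start LAB5 → 3
Sat 02:00 end LAB1 → 2
Sat 05:30 end LAB4 → 1
Sat 08:30 start LAB7 → 2
Sat 09:00 end LAB5 → 1
Sat 14:00 end LAB7 → 0
Sat 16:30 start LAB6 → 1
Sat 20:00 end LAB6 → 0
Peak is 3, at Sat 00:30 (LAB1, LAB4, LAB5).

3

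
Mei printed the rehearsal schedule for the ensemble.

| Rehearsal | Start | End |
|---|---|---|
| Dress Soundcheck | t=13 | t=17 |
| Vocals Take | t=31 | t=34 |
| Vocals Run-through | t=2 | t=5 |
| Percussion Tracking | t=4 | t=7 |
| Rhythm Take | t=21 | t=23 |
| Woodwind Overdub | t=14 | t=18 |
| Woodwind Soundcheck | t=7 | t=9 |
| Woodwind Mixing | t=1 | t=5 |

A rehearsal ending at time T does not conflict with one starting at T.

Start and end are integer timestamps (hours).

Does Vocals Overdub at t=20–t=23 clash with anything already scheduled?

Woodwind Mixing: ends t=5 at or before Vocals Overdub starts t=20 → clear.
Vocals Run-through: ends t=5 at or before Vocals Overdub starts t=20 → clear.
Percussion Tracking: ends t=7 at or before Vocals Overdub starts t=20 → clear.
Woodwind Soundcheck: ends t=9 at or before Vocals Overdub starts t=20 → clear.
Dress Soundcheck: ends t=17 at or before Vocals Overdub starts t=20 → clear.
Woodwind Overdub: ends t=18 at or before Vocals Overdub starts t=20 → clear.
Rhythm Take: starts t=21 before Vocals Overdub ends t=23, and ends t=23 after Vocals Overdub starts t=20 → overlap.
Vocals Take: starts t=31 at or after Vocals Overdub ends t=23 → clear.
Vocals Overdub overlaps Rhythm Take.

Yes — it overlaps Rhythm Take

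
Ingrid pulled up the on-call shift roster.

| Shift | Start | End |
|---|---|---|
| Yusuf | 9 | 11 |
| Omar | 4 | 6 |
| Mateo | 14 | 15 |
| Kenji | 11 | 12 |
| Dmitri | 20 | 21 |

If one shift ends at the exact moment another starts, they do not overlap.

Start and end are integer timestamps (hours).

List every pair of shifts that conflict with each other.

no overlapping pairs

Sorted by start: Omar, Yusuf, Kenji, Mateo, Dmitri.
Yusuf starts after Omar ends — done with Omar.
Kenji starts exactly when Yusuf ends (back-to-back, no overlap) — done with Yusuf.
Mateo starts after Kenji ends — done with Kenji.
Dmitri starts after Mateo ends.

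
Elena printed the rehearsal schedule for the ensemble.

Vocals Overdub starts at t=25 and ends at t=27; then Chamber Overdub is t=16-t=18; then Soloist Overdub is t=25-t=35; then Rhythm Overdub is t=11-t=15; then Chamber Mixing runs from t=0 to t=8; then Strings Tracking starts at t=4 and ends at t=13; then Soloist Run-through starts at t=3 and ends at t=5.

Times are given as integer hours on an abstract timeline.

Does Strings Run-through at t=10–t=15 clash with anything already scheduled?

Yes — it overlaps Rhythm Overdub, Strings Tracking

Chamber Mixing: ends t=8 at or before Strings Run-through starts t=10 → clear.
Soloist Run-through: ends t=5 at or before Strings Run-through starts t=10 → clear.
Strings Tracking: starts t=4 before Strings Run-through ends t=15, and ends t=13 after Strings Run-through starts t=10 → overlap.
Rhythm Overdub: starts t=11 before Strings Run-through ends t=15, and ends t=15 after Strings Run-through starts t=10 → overlap.
Chamber Overdub: starts t=16 at or after Strings Run-through ends t=15 → clear.
Soloist Overdub: starts t=25 at or after Strings Run-through ends t=15 → clear.
Vocals Overdub: starts t=25 at or after Strings Run-through ends t=15 → clear.
Strings Run-through overlaps Strings Tracking, Rhythm Overdub.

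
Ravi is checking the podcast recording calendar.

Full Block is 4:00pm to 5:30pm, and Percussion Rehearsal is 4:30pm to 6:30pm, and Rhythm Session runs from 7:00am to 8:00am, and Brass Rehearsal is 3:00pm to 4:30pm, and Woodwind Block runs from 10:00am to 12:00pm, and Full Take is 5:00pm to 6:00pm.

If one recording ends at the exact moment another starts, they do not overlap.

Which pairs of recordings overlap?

Brass Rehearsal & Full Block, Full Block & Full Take, Full Block & Percussion Rehearsal, Full Take & Percussion Rehearsal

Two intervals overlap when each starts before the other ends.
Sorted by start: Rhythm Session, Woodwind Block, Brass Rehearsal, Full Block, Percussion Rehearsal, Full Take.
Woodwind Block starts after Rhythm Session ends, so Rhythm Session has no further overlaps.
Brass Rehearsal starts after Woodwind Block ends, so Woodwind Block has no further overlaps.
Full Block starts before Brass Rehearsal ends → Brass Rehearsal and Full Block overlap.
Percussion Rehearsal starts exactly when Brass Rehearsal ends (back-to-back, no overlap), so Brass Rehearsal has no further overlaps.
Percussion Rehearsal starts before Full Block ends → Full Block and Percussion Rehearsal overlap.
Full Take starts before Full Block ends → Full Block and Full Take overlap.
Full Take starts before Percussion Rehearsal ends → Percussion Rehearsal and Full Take overlap.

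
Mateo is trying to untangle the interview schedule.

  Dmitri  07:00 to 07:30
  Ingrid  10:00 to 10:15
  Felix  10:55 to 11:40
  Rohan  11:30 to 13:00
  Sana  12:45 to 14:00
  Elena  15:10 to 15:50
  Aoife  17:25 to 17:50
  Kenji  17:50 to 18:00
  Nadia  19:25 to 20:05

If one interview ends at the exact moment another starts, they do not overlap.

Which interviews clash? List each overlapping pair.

Sorted by start: Dmitri, Ingrid, Felix, Rohan, Sana, Elena, Aoife, Kenji, Nadia.
Ingrid starts after Dmitri ends; Dmitri is clear from here.
Felix starts after Ingrid ends; Ingrid is clear from here.
Rohan starts before Felix ends → Felix and Rohan overlap.
Sana starts after Felix ends; Felix is clear from here.
Sana starts before Rohan ends → Rohan and Sana overlap.
Elena starts after Rohan ends; Rohan is clear from here.
Elena starts after Sana ends; Sana is clear from here.
Aoife starts after Elena ends; Elena is clear from here.
Kenji starts exactly when Aoife ends (back-to-back, no overlap); Aoife is clear from here.
Nadia starts after Kenji ends.

Felix & Rohan, Rohan & Sana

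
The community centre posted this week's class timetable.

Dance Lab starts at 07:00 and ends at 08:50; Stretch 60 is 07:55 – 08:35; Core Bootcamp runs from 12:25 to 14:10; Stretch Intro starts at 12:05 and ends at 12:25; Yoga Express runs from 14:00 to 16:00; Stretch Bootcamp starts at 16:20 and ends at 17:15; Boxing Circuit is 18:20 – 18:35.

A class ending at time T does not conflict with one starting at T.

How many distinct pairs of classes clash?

2

Sorted by start: Dance Lab, Stretch 60, Stretch Intro, Core Bootcamp, Yoga Express, Stretch Bootcamp, Boxing Circuit.
Stretch 60 starts before Dance Lab ends → Dance Lab and Stretch 60 overlap.
Stretch Intro starts after Dance Lab ends, so Dance Lab has no further overlaps.
Stretch Intro starts after Stretch 60 ends, so Stretch 60 has no further overlaps.
Core Bootcamp starts exactly when Stretch Intro ends (back-to-back, no overlap), so Stretch Intro has no further overlaps.
Yoga Express starts before Core Bootcamp ends → Core Bootcamp and Yoga Express overlap.
Stretch Bootcamp starts after Core Bootcamp ends, so Core Bootcamp has no further overlaps.
Stretch Bootcamp starts after Yoga Express ends, so Yoga Express has no further overlaps.
Boxing Circuit starts after Stretch Bootcamp ends.
Overlapping pairs: Core Bootcamp & Yoga Express, Dance Lab & Stretch 60 — 2 in total.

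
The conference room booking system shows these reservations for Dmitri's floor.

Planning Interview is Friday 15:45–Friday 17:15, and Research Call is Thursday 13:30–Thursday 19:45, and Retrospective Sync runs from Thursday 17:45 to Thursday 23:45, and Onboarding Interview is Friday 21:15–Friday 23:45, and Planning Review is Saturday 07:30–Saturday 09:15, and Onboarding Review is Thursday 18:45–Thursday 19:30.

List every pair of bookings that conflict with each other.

Sorted by start: Research Call, Retrospective Sync, Onboarding Review, Planning Interview, Onboarding Interview, Planning Review.
Retrospective Sync starts before Research Call ends → Research Call and Retrospective Sync overlap.
Onboarding Review starts before Research Call ends → Research Call and Onboarding Review overlap.
Planning Interview starts after Research Call ends, so Research Call has no further overlaps.
Onboarding Review starts before Retrospective Sync ends → Retrospective Sync and Onboarding Review overlap.
Planning Interview starts after Retrospective Sync ends, so Retrospective Sync has no further overlaps.
Planning Interview starts after Onboarding Review ends, so Onboarding Review has no further overlaps.
Onboarding Interview starts after Planning Interview ends, so Planning Interview has no further overlaps.
Planning Review starts after Onboarding Interview ends.

Onboarding Review & Research Call, Onboarding Review & Retrospective Sync, Research Call & Retrospective Sync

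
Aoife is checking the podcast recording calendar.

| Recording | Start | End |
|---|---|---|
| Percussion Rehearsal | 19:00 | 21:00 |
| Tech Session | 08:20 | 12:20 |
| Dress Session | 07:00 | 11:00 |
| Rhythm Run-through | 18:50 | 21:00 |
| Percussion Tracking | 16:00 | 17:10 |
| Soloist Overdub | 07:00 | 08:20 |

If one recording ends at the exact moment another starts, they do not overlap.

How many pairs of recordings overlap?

3

Sorted by start: Dress Session, Soloist Overdub, Tech Session, Percussion Tracking, Rhythm Run-through, Percussion Rehearsal.
Soloist Overdub starts before Dress Session ends → Dress Session and Soloist Overdub overlap.
Tech Session starts before Dress Session ends → Dress Session and Tech Session overlap.
Percussion Tracking starts after Dress Session ends; Dress Session is clear from here.
Tech Session starts exactly when Soloist Overdub ends (back-to-back, no overlap); Soloist Overdub is clear from here.
Percussion Tracking starts after Tech Session ends; Tech Session is clear from here.
Rhythm Run-through starts after Percussion Tracking ends; Percussion Tracking is clear from here.
Percussion Rehearsal starts before Rhythm Run-through ends → Rhythm Run-through and Percussion Rehearsal overlap.
Overlapping pairs: Dress Session & Soloist Overdub, Dress Session & Tech Session, Percussion Rehearsal & Rhythm Run-through — 3 in total.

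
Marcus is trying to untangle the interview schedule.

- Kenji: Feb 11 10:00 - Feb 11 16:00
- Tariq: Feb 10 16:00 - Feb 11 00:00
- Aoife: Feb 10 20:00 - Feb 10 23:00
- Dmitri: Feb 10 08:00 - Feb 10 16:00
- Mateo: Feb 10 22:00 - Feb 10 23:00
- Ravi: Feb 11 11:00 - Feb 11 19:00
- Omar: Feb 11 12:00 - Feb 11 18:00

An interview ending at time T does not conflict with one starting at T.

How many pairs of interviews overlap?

Two intervals overlap when each starts before the other ends.
Sorted by start: Dmitri, Tariq, Aoife, Mateo, Kenji, Ravi, Omar.
Tariq starts exactly when Dmitri ends (back-to-back, no overlap) — done with Dmitri.
Aoife starts before Tariq ends → Tariq and Aoife overlap.
Mateo starts before Tariq ends → Tariq and Mateo overlap.
Kenji starts after Tariq ends — done with Tariq.
Mateo starts before Aoife ends → Aoife and Mateo overlap.
Kenji starts after Aoife ends — done with Aoife.
Kenji starts after Mateo ends — done with Mateo.
Ravi starts before Kenji ends → Kenji and Ravi overlap.
Omar starts before Kenji ends → Kenji and Omar overlap.
Omar starts before Ravi ends → Ravi and Omar overlap.
Overlapping pairs: Aoife & Mateo, Aoife & Tariq, Kenji & Omar, Kenji & Ravi, Mateo & Tariq, Omar & Ravi — 6 in total.

6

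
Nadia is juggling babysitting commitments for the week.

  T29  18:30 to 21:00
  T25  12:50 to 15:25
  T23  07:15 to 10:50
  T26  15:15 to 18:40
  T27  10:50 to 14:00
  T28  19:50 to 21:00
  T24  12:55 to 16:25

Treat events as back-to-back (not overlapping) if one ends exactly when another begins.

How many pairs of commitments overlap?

Sorted by start: T23, T27, T25, T24, T26, T29, T28.
T27 starts exactly when T23 ends (back-to-back, no overlap) — done with T23.
T25 starts before T27 ends → T27 and T25 overlap.
T24 starts before T27 ends → T27 and T24 overlap.
T26 starts after T27 ends — done with T27.
T24 starts before T25 ends → T25 and T24 overlap.
T26 starts before T25 ends → T25 and T26 overlap.
T29 starts after T25 ends — done with T25.
T26 starts before T24 ends → T24 and T26 overlap.
T29 starts after T24 ends — done with T24.
T29 starts before T26 ends → T26 and T29 overlap.
T28 starts after T26 ends.
T28 starts before T29 ends → T29 and T28 overlap.
Overlapping pairs: T24 & T25, T24 & T26, T24 & T27, T25 & T26, T25 & T27, T26 & T29, T28 & T29 — 7 in total.

7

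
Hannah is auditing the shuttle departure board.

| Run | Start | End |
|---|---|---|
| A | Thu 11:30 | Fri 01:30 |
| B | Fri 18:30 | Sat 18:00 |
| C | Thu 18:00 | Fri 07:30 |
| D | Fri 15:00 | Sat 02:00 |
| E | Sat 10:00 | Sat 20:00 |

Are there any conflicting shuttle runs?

Check each pair: they overlap iff neither finishes before the other starts.
Sorted by start: A, C, D, B, E.
C starts before A ends → A and C overlap.
That's a conflict, so the schedule is not conflict-free.

Yes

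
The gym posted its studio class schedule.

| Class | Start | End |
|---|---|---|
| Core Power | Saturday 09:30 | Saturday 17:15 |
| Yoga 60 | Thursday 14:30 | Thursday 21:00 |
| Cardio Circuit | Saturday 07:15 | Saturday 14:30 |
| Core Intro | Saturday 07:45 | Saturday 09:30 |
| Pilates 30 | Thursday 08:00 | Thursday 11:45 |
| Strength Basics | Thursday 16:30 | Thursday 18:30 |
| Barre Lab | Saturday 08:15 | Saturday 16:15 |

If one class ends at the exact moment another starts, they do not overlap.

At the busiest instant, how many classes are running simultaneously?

Sweep the timeline, counting +1 at each start and −1 at each end (ends before starts at a tie):
Thursday 08:00 start Pilates 30 → 1
Thursday 11:45 end Pilates 30 → 0
Thursday 14:30 start Yoga 60 → 1
Thursday 16:30 start Strength Basics → 2
Thursday 18:30 end Strength Basics → 1
Thursday 21:00 end Yoga 60 → 0
Saturday 07:15 start Cardio Circuit → 1
Saturday 07:45 start Core Intro → 2
Saturday 08:15 start Barre Lab → 3
Saturday 09:30 end Core Intro → 2
Saturday 09:30 start Core Power → 3
Saturday 14:30 end Cardio Circuit → 2
Saturday 16:15 end Barre Lab → 1
Saturday 17:15 end Core Power → 0
Peak is 3, at Saturday 08:15 (Barre Lab, Cardio Circuit, Core Intro).

3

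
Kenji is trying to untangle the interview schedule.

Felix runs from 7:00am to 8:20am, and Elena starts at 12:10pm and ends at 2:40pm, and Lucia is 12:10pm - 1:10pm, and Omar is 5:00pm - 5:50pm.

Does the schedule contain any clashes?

Yes

Check each pair: they overlap iff neither finishes before the other starts.
Sorted by start: Felix, Elena, Lucia, Omar.
Elena starts after Felix ends; Felix is clear from here.
Lucia starts before Elena ends → Elena and Lucia overlap.
That's a conflict, so the schedule is not conflict-free.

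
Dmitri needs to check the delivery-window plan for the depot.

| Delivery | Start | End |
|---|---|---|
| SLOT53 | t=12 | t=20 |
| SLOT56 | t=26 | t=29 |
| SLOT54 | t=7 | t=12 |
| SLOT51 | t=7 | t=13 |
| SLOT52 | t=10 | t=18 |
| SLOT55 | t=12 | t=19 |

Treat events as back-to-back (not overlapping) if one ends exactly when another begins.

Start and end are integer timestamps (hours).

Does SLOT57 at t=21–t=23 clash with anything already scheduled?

SLOT51: ends t=13 at or before SLOT57 starts t=21 → clear.
SLOT54: ends t=12 at or before SLOT57 starts t=21 → clear.
SLOT52: ends t=18 at or before SLOT57 starts t=21 → clear.
SLOT53: ends t=20 at or before SLOT57 starts t=21 → clear.
SLOT55: ends t=19 at or before SLOT57 starts t=21 → clear.
SLOT56: starts t=26 at or after SLOT57 ends t=23 → clear.

No — it doesn't clash with anything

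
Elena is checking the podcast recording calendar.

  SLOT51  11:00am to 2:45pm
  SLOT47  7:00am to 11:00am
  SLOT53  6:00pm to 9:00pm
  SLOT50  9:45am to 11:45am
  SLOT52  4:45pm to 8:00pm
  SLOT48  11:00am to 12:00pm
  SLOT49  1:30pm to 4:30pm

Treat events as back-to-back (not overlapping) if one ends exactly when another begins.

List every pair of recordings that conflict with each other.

SLOT47 & SLOT50, SLOT48 & SLOT50, SLOT48 & SLOT51, SLOT49 & SLOT51, SLOT50 & SLOT51, SLOT52 & SLOT53

Two intervals overlap when each starts before the other ends.
Sorted by start: SLOT47, SLOT50, SLOT48, SLOT51, SLOT49, SLOT52, SLOT53.
SLOT50 starts before SLOT47 ends → SLOT47 and SLOT50 overlap.
SLOT48 starts exactly when SLOT47 ends (back-to-back, no overlap), so SLOT47 has no further overlaps.
SLOT48 starts before SLOT50 ends → SLOT50 and SLOT48 overlap.
SLOT51 starts before SLOT50 ends → SLOT50 and SLOT51 overlap.
SLOT49 starts after SLOT50 ends, so SLOT50 has no further overlaps.
SLOT51 starts before SLOT48 ends → SLOT48 and SLOT51 overlap.
SLOT49 starts after SLOT48 ends, so SLOT48 has no further overlaps.
SLOT49 starts before SLOT51 ends → SLOT51 and SLOT49 overlap.
SLOT52 starts after SLOT51 ends, so SLOT51 has no further overlaps.
SLOT52 starts after SLOT49 ends, so SLOT49 has no further overlaps.
SLOT53 starts before SLOT52 ends → SLOT52 and SLOT53 overlap.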